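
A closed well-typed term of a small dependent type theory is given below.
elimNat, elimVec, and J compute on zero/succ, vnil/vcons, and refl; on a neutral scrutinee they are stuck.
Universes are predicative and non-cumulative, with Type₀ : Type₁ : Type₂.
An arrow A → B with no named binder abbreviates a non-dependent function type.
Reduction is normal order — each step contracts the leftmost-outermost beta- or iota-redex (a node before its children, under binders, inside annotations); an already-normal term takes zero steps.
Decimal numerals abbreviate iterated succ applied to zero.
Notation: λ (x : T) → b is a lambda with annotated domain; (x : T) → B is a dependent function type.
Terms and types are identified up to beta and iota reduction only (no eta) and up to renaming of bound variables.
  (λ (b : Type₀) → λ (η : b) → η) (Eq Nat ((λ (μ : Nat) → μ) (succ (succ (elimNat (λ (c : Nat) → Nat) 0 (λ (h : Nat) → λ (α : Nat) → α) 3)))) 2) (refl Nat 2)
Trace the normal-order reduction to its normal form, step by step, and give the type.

normal-order reduction sequence:
  (λ (b : Type₀) → λ (η : b) → η) (Eq Nat ((λ (μ : Nat) → μ) (succ (succ (elimNat (λ (c : Nat) → Nat) 0 (λ (h : Nat) → λ (α : Nat) → α) 3)))) 2) (refl Nat 2)
  ~> (λ (b : Eq Nat ((λ (η : Nat) → η) (succ (succ (elimNat (λ (μ : Nat) → Nat) 0 (λ (c : Nat) → λ (h : Nat) → h) 3)))) 2) → b) (refl Nat 2)
  ~> refl Nat 2
type:
  Eq Nat 2 2


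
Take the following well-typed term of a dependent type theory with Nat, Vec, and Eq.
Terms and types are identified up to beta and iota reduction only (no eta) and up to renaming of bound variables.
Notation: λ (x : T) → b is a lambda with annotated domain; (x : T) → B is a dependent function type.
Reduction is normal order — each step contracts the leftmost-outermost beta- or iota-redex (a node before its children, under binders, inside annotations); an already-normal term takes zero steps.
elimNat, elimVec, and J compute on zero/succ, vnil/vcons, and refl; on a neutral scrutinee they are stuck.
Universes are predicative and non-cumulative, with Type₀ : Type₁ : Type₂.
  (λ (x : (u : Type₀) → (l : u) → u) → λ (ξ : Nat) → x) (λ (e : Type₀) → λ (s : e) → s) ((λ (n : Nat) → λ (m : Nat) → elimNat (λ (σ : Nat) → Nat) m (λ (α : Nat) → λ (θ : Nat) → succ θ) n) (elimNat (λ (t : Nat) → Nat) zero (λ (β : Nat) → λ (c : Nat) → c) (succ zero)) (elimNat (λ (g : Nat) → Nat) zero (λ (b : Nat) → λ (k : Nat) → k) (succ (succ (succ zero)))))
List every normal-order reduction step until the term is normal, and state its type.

normal-order reduction sequence:
  (λ (x : (u : Type₀) → (l : u) → u) → λ (ξ : Nat) → x) (λ (e : Type₀) → λ (s : e) → s) ((λ (n : Nat) → λ (m : Nat) → elimNat (λ (σ : Nat) → Nat) m (λ (α : Nat) → λ (θ : Nat) → succ θ) n) (elimNat (λ (t : Nat) → Nat) zero (λ (β : Nat) → λ (c : Nat) → c) (succ zero)) (elimNat (λ (g : Nat) → Nat) zero (λ (b : Nat) → λ (k : Nat) → k) (succ (succ (succ zero)))))
  ~> (λ (x : Nat) → λ (u : Type₀) → λ (l : u) → l) ((λ (ξ : Nat) → λ (e : Nat) → elimNat (λ (s : Nat) → Nat) e (λ (n : Nat) → λ (m : Nat) → succ m) ξ) (elimNat (λ (σ : Nat) → Nat) zero (λ (α : Nat) → λ (θ : Nat) → θ) (succ zero)) (elimNat (λ (t : Nat) → Nat) zero (λ (β : Nat) → λ (c : Nat) → c) (succ (succ (succ zero)))))
  ~> λ (x : Type₀) → λ (u : x) → u
inferred type:
  (x : Type₀) → (u : x) → x


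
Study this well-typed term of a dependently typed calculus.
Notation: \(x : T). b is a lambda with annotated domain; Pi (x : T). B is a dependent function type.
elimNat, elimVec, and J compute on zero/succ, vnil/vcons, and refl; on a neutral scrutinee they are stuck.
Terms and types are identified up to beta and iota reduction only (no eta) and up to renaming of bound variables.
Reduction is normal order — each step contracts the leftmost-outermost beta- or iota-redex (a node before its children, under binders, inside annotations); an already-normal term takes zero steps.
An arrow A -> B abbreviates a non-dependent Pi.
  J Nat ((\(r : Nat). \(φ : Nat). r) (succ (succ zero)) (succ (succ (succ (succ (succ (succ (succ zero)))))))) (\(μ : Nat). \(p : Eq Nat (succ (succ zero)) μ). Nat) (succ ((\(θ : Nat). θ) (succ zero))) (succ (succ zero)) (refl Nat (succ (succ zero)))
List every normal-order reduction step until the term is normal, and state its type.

normal-order reduction:
  J Nat ((\(r : Nat). \(φ : Nat). r) (succ (succ zero)) (succ (succ (succ (succ (succ (succ (succ zero)))))))) (\(μ : Nat). \(p : Eq Nat (succ (succ zero)) μ). Nat) (succ ((\(θ : Nat). θ) (succ zero))) (succ (succ zero)) (refl Nat (succ (succ zero)))
  ~> succ ((\(r : Nat). r) (succ zero))
  ~> succ (succ zero)
type:
  Nat


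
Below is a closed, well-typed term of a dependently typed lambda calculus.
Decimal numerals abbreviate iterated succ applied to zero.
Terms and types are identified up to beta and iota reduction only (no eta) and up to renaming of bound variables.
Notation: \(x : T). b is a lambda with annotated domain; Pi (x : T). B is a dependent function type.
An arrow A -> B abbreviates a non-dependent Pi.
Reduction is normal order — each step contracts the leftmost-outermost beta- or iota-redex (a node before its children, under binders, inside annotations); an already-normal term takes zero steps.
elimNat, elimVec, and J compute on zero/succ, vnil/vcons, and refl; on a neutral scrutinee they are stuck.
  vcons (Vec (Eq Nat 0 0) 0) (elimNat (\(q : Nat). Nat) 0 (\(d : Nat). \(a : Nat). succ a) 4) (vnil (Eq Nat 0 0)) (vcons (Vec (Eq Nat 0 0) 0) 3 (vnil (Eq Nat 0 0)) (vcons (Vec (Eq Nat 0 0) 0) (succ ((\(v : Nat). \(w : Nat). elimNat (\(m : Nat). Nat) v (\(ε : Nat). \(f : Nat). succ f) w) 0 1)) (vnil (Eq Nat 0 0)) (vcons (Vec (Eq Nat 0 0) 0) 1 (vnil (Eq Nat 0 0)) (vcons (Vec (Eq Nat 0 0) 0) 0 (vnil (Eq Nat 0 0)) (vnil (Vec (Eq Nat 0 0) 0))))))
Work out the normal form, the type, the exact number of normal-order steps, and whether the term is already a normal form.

normal form:
  vcons (Vec (Eq Nat 0 0) 0) 4 (vnil (Eq Nat 0 0)) (vcons (Vec (Eq Nat 0 0) 0) 3 (vnil (Eq Nat 0 0)) (vcons (Vec (Eq Nat 0 0) 0) 2 (vnil (Eq Nat 0 0)) (vcons (Vec (Eq Nat 0 0) 0) 1 (vnil (Eq Nat 0 0)) (vcons (Vec (Eq Nat 0 0) 0) 0 (vnil (Eq Nat 0 0)) (vnil (Vec (Eq Nat 0 0) 0))))))
the term's type:
  Vec (Vec (Eq Nat 0 0) 0) 5
steps to reach normal form (normal order): 19
started in normal form: no
first redex: an elimNat iota-redex


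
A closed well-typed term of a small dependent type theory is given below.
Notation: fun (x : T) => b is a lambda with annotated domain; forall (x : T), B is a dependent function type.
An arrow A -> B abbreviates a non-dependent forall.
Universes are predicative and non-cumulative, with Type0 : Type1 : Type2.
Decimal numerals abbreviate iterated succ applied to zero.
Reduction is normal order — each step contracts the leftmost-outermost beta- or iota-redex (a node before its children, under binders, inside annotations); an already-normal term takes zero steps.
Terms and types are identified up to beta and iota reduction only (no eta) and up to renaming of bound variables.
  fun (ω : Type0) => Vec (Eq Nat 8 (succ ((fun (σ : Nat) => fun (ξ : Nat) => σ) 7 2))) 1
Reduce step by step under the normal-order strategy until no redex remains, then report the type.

reduction (normal order):
  fun (ω : Type0) => Vec (Eq Nat 8 (succ ((fun (σ : Nat) => fun (ξ : Nat) => σ) 7 2))) 1
  ~> fun (ω : Type0) => Vec (Eq Nat 8 (succ ((fun (σ : Nat) => 7) 2))) 1
  ~> fun (ω : Type0) => Vec (Eq Nat 8 8) 1
the term's type:
  Type0 -> Type0


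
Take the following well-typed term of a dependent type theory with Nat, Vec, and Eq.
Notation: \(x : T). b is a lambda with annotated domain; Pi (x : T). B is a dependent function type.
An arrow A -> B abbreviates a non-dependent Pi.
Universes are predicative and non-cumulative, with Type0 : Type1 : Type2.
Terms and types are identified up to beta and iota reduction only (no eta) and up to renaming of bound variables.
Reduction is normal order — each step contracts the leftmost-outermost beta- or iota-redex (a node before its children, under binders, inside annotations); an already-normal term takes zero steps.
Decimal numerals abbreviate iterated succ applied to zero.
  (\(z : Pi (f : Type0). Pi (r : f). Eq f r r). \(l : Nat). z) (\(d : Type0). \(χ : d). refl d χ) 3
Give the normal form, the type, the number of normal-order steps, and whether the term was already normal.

reduced normal form:
  \(z : Type0). \(f : z). refl z f
inferred type:
  Pi (z : Type0). Pi (f : z). Eq z f f
reduction steps (normal order): 2
already normal: no
first redex: a beta-redex


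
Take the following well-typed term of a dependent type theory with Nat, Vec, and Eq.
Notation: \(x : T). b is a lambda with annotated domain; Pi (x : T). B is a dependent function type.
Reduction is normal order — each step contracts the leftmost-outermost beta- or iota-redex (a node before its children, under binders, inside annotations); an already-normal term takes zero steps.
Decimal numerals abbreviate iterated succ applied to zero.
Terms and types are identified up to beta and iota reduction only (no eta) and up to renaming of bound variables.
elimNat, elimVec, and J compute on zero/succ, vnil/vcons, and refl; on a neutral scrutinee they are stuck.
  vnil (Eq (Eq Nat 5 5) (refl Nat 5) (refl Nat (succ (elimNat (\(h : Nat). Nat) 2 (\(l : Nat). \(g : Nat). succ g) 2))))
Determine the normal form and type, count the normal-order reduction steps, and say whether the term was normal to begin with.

reduced normal form:
  vnil (Eq (Eq Nat 5 5) (refl Nat 5) (refl Nat 5))
the term's type:
  Vec (Eq (Eq Nat 5 5) (refl Nat 5) (refl Nat 5)) 0
normal-order step count: 7
term was already normal: no
first redex: an elimNat iota-redex


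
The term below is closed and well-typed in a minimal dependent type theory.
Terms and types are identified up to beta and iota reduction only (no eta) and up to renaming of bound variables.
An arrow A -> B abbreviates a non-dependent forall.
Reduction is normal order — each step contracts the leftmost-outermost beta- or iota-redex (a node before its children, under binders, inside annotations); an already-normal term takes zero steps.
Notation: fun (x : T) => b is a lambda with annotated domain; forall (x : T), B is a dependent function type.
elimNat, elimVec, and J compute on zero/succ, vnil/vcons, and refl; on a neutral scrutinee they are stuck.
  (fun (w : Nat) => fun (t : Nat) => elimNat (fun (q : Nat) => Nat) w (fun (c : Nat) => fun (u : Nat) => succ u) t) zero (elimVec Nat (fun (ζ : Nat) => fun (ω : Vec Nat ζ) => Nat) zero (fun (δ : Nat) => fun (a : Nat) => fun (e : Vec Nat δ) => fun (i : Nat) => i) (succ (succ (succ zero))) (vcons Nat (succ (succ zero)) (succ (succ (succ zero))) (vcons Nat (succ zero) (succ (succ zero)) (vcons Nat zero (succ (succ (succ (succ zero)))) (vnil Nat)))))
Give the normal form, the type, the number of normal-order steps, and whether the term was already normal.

resulting normal form:
  zero
the term's type:
  Nat
normal-order step count: 19
started in normal form: no
first contracted redex: a beta-redex


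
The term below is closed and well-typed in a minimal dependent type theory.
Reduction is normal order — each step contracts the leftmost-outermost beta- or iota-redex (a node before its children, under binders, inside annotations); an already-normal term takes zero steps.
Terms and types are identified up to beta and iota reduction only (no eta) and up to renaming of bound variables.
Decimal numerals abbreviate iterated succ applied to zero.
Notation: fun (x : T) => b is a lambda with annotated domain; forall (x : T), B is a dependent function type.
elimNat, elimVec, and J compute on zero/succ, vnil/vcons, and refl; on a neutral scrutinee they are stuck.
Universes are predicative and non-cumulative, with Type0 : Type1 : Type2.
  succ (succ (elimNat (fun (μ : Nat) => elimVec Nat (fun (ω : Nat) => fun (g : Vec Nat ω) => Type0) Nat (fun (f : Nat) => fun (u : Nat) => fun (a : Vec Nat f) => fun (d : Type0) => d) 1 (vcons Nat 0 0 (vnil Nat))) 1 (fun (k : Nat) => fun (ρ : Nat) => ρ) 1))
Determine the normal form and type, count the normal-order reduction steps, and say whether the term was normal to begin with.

resulting normal form:
  3
type:
  Nat
normal-order step count: 4
term was already normal: no
first redex: an elimNat iota-redex


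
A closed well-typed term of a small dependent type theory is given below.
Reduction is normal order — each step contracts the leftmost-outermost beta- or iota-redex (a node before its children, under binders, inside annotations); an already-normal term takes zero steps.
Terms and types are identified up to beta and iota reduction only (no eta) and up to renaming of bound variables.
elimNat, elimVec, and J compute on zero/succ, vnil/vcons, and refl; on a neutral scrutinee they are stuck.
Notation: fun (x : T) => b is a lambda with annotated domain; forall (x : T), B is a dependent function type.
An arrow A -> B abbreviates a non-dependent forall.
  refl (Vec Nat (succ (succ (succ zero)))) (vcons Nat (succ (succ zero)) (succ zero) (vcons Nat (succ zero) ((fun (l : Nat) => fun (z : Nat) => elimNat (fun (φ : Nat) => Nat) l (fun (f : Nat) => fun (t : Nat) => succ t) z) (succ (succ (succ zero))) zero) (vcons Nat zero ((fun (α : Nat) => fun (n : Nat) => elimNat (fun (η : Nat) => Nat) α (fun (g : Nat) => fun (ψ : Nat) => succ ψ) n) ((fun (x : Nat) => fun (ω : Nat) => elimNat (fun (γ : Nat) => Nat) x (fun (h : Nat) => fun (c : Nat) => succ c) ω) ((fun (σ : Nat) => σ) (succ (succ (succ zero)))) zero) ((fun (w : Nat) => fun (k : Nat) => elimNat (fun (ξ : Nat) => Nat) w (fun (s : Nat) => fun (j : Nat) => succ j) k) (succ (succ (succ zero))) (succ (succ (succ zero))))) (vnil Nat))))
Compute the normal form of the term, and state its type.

reduced normal form:
  refl (Vec Nat (succ (succ (succ zero)))) (vcons Nat (succ (succ zero)) (succ zero) (vcons Nat (succ zero) (succ (succ (succ zero))) (vcons Nat zero (succ (succ (succ (succ (succ (succ (succ (succ (succ zero))))))))) (vnil Nat))))
type:
  Eq (Vec Nat (succ (succ (succ zero)))) (vcons Nat (succ (succ zero)) (succ zero) (vcons Nat (succ zero) (succ (succ (succ zero))) (vcons Nat zero (succ (succ (succ (succ (succ (succ (succ (succ (succ zero))))))))) (vnil Nat)))) (vcons Nat (succ (succ zero)) (succ zero) (vcons Nat (succ zero) (succ (succ (succ zero))) (vcons Nat zero (succ (succ (succ (succ (succ (succ (succ (succ (succ zero))))))))) (vnil Nat))))


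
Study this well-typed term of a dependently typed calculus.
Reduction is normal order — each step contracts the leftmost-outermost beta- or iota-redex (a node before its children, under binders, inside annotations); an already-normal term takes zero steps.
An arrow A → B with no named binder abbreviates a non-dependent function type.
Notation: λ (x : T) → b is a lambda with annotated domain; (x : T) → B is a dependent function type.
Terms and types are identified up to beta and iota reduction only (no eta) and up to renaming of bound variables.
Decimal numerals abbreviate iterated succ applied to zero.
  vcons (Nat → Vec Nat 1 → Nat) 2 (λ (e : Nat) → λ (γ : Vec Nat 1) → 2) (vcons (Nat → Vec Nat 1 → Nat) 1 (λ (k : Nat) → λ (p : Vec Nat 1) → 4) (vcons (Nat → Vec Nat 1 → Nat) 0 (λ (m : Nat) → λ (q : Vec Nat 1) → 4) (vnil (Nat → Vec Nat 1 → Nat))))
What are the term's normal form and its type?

reduced normal form:
  vcons (Nat → Vec Nat 1 → Nat) 2 (λ (e : Nat) → λ (γ : Vec Nat 1) → 2) (vcons (Nat → Vec Nat 1 → Nat) 1 (λ (k : Nat) → λ (p : Vec Nat 1) → 4) (vcons (Nat → Vec Nat 1 → Nat) 0 (λ (m : Nat) → λ (q : Vec Nat 1) → 4) (vnil (Nat → Vec Nat 1 → Nat))))
inferred type:
  Vec (Nat → Vec Nat 1 → Nat) 3


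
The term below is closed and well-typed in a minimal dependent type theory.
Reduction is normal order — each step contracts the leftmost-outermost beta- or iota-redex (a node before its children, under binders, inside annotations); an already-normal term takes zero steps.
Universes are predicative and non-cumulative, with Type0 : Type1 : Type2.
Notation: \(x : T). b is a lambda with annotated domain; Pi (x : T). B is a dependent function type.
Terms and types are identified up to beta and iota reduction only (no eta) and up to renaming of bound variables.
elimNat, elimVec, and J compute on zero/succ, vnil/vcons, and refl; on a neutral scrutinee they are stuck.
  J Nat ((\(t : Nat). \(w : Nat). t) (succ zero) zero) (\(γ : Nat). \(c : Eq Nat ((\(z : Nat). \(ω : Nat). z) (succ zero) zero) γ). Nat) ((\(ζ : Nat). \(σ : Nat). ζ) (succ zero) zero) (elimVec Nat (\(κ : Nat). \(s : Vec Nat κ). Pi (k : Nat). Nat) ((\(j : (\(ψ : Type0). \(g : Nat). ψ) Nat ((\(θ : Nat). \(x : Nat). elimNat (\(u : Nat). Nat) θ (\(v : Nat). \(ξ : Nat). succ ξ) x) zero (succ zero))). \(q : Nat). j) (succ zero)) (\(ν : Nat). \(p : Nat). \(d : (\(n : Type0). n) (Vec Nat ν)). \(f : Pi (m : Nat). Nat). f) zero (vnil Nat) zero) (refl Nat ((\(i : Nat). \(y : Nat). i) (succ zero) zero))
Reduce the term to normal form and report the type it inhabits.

reduced normal form:
  succ zero
type:
  Nat
observation: normalization takes exactly 3 steps under the normal-order strategy.


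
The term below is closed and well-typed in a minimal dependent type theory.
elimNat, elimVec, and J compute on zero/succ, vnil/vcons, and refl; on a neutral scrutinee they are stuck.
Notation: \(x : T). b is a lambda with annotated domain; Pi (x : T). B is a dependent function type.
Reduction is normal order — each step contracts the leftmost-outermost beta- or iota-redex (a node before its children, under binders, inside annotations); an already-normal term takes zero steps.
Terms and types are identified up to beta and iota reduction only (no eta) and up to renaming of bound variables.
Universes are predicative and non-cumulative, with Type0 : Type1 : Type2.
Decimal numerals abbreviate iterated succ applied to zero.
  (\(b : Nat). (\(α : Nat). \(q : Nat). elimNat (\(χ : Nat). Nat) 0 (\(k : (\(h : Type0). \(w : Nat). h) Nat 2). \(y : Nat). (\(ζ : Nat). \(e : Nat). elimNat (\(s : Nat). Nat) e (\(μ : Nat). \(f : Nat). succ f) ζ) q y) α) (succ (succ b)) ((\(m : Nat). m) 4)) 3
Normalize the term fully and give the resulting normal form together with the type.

reduced normal form:
  20
type:
  Nat


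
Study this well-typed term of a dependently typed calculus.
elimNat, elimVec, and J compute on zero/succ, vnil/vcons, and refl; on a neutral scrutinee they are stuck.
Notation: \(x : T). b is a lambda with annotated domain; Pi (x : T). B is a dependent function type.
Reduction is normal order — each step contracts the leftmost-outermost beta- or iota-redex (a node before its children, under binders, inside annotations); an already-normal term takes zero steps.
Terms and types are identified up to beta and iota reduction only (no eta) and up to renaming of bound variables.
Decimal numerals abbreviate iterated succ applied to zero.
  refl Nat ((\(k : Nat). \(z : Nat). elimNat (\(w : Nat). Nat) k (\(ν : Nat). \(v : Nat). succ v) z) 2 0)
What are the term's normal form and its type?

reduced normal form:
  refl Nat 2
the term's type:
  Eq Nat 2 2
observation: contracting a beta-redex first, the term normalizes in 3 steps.


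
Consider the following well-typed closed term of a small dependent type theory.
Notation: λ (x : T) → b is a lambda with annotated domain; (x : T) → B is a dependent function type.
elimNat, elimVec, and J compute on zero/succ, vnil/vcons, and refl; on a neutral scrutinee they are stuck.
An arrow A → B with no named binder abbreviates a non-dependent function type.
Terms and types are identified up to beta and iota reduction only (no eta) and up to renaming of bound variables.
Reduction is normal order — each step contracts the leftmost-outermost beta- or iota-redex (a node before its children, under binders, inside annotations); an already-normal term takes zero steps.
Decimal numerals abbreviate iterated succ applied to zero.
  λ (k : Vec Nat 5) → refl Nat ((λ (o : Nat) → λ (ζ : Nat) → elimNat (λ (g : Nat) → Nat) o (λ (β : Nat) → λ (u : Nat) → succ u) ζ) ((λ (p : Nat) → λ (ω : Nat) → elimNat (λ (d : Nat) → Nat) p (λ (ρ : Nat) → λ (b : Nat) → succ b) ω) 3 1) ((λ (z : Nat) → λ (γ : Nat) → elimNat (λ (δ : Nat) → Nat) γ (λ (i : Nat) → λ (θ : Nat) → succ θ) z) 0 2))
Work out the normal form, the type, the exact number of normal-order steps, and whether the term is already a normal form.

normal form:
  λ (k : Vec Nat 5) → refl Nat 6
inferred type:
  Vec Nat 5 → Eq Nat 6 6
reduction steps (normal order): 18
started in normal form: no
first redex: a beta-redex


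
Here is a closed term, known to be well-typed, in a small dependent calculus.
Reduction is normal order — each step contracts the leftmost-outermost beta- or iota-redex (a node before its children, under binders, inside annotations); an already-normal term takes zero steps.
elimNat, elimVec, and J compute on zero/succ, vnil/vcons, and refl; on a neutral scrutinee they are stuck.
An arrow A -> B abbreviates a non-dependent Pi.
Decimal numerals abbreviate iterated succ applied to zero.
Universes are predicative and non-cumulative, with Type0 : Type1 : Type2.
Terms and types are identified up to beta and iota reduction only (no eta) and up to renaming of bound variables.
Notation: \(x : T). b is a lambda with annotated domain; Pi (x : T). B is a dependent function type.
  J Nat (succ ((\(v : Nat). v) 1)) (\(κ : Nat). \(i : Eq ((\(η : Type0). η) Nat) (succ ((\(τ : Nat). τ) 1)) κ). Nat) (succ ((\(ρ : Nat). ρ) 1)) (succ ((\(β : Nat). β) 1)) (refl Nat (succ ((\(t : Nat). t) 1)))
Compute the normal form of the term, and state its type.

resulting normal form:
  2
the term's type:
  Nat
observation: normalization takes exactly 2 steps under the normal-order strategy.


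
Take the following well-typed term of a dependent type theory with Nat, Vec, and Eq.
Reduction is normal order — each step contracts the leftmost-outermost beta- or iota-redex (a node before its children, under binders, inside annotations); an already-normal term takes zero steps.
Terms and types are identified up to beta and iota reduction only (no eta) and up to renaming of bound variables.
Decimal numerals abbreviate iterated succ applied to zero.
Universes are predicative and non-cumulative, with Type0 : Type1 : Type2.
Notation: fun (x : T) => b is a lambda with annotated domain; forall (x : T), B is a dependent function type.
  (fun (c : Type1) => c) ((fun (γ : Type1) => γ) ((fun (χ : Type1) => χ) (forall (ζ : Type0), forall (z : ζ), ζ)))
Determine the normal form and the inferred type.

reduced normal form:
  forall (c : Type0), forall (γ : c), c
inferred type:
  Type1
observation: normalization takes exactly 3 steps under the normal-order strategy.


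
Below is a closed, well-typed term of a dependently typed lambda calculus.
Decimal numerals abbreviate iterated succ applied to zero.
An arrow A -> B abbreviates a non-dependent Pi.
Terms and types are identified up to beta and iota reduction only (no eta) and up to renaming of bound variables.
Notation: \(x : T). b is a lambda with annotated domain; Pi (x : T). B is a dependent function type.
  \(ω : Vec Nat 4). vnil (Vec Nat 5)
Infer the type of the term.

inferred type:
  Vec Nat 4 -> Vec (Vec Nat 5) 0


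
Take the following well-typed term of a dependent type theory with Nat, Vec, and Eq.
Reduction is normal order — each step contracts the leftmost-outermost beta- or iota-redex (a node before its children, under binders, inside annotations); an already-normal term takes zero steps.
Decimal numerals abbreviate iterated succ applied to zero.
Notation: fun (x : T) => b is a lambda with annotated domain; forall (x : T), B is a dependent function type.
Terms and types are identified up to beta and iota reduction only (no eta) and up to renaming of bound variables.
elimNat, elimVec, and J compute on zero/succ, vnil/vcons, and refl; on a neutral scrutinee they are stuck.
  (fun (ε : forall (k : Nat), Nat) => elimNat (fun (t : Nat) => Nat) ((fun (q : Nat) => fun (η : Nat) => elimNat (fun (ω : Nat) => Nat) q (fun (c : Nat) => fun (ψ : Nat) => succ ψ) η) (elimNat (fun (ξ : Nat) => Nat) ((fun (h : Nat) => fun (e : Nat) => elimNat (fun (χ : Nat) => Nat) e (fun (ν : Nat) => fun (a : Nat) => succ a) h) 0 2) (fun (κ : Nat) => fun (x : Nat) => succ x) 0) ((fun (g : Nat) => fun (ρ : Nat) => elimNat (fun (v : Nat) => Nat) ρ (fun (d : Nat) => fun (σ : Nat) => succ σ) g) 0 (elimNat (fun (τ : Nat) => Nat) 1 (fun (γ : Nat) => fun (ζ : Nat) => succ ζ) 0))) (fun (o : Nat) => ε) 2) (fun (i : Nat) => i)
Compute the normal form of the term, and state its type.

resulting normal form:
  3
the term's type:
  Nat
observation: contracting a beta-redex first, the term normalizes in 22 steps.


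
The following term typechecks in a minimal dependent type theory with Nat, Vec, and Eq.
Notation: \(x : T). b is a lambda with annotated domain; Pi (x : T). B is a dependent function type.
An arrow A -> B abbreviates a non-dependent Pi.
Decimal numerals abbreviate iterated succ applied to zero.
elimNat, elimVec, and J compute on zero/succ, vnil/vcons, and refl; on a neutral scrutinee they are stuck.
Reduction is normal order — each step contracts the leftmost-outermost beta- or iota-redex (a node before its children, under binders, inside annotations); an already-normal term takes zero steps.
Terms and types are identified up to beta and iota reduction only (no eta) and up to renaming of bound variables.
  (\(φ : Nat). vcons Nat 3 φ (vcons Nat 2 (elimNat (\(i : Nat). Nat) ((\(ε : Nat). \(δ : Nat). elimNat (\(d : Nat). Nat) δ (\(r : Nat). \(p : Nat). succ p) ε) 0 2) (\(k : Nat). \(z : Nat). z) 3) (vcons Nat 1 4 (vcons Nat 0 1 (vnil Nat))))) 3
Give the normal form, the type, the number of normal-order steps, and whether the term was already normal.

resulting normal form:
  vcons Nat 3 3 (vcons Nat 2 2 (vcons Nat 1 4 (vcons Nat 0 1 (vnil Nat))))
inferred type:
  Vec Nat 4
steps to reach normal form (normal order): 14
started in normal form: no
first redex: a beta-redex


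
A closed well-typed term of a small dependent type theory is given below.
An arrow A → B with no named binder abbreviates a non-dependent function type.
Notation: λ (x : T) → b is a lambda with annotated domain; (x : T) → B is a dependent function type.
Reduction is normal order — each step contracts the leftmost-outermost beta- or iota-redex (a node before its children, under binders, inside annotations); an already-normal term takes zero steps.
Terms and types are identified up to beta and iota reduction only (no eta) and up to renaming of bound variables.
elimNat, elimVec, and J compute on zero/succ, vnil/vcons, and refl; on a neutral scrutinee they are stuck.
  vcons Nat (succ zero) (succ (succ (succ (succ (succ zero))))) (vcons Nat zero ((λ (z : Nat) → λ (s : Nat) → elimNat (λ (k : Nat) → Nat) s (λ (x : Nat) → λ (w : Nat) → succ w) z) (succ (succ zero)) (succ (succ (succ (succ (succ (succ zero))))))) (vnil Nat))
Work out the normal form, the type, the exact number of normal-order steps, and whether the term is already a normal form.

normal form:
  vcons Nat (succ zero) (succ (succ (succ (succ (succ zero))))) (vcons Nat zero (succ (succ (succ (succ (succ (succ (succ (succ zero)))))))) (vnil Nat))
inferred type:
  Vec Nat (succ (succ zero))
steps to reach normal form (normal order): 9
term was already normal: no
first contracted redex: a beta-redex


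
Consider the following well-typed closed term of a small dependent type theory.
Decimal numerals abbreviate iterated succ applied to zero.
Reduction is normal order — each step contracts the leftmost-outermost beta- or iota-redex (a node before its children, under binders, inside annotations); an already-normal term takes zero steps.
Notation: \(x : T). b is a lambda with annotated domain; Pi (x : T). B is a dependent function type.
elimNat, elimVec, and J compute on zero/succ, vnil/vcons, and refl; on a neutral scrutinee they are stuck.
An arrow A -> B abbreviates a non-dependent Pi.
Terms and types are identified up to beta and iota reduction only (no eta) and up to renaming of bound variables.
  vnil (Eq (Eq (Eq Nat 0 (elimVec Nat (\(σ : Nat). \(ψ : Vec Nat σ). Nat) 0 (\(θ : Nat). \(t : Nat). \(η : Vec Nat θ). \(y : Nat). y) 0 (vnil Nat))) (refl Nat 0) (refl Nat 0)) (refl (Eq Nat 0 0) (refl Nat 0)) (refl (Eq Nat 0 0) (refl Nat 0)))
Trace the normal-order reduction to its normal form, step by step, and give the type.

normal-order reduction sequence:
  vnil (Eq (Eq (Eq Nat 0 (elimVec Nat (\(σ : Nat). \(ψ : Vec Nat σ). Nat) 0 (\(θ : Nat). \(t : Nat). \(η : Vec Nat θ). \(y : Nat). y) 0 (vnil Nat))) (refl Nat 0) (refl Nat 0)) (refl (Eq Nat 0 0) (refl Nat 0)) (refl (Eq Nat 0 0) (refl Nat 0)))
  ~> vnil (Eq (Eq (Eq Nat 0 0) (refl Nat 0) (refl Nat 0)) (refl (Eq Nat 0 0) (refl Nat 0)) (refl (Eq Nat 0 0) (refl Nat 0)))
the term's type:
  Vec (Eq (Eq (Eq Nat 0 0) (refl Nat 0) (refl Nat 0)) (refl (Eq Nat 0 0) (refl Nat 0)) (refl (Eq Nat 0 0) (refl Nat 0))) 0


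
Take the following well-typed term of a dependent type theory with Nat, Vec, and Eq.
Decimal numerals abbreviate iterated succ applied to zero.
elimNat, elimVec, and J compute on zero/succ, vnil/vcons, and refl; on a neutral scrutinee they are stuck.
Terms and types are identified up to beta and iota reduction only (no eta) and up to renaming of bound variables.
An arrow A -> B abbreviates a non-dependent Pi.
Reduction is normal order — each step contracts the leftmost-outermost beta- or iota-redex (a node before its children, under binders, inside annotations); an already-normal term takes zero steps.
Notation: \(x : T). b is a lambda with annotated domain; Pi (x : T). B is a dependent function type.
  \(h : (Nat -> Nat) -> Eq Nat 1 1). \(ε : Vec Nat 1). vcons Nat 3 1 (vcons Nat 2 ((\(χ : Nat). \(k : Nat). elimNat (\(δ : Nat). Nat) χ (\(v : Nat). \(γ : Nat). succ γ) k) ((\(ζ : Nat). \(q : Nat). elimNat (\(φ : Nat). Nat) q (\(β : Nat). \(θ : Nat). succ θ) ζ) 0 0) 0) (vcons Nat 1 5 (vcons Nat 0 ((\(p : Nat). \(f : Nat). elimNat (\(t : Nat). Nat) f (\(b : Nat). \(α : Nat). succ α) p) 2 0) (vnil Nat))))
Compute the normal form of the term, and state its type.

reduced normal form:
  \(h : (Nat -> Nat) -> Eq Nat 1 1). \(ε : Vec Nat 1). vcons Nat 3 1 (vcons Nat 2 0 (vcons Nat 1 5 (vcons Nat 0 2 (vnil Nat))))
the term's type:
  ((Nat -> Nat) -> Eq Nat 1 1) -> Vec Nat 1 -> Vec Nat 4
observation: normalization takes exactly 15 steps under the normal-order strategy.


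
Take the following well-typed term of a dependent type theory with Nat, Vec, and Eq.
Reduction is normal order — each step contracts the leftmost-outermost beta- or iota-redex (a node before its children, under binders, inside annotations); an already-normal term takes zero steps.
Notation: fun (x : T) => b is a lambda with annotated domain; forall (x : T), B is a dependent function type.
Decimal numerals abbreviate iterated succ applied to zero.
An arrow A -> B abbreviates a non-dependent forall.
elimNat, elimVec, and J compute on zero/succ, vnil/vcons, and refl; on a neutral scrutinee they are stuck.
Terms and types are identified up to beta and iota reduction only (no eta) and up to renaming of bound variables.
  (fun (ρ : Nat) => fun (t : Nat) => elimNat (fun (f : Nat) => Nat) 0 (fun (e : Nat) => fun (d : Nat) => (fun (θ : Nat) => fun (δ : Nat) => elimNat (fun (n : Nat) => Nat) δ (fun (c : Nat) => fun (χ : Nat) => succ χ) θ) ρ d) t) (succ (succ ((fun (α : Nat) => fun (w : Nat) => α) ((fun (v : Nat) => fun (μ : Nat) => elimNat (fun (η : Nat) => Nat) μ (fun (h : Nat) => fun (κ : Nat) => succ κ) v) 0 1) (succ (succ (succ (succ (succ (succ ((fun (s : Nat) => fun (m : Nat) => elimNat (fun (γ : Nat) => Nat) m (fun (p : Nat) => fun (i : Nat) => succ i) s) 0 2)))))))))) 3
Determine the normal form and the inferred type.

reduced normal form:
  9
inferred type:
  Nat
observation: contracting a beta-redex first, the term normalizes in 63 steps.


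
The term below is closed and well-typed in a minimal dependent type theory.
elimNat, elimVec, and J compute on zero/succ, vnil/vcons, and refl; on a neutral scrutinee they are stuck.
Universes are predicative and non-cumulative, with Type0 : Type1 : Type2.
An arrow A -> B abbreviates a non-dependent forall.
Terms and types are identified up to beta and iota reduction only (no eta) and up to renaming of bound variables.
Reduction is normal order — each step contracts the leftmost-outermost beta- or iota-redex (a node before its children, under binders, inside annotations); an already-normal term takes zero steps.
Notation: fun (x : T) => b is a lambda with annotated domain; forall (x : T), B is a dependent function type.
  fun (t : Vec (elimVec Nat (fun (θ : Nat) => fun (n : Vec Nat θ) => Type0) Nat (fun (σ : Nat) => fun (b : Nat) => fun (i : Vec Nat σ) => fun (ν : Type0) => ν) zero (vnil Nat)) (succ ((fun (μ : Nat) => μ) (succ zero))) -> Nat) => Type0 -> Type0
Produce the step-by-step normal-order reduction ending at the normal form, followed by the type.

reduction (normal order):
  fun (t : Vec (elimVec Nat (fun (θ : Nat) => fun (n : Vec Nat θ) => Type0) Nat (fun (σ : Nat) => fun (b : Nat) => fun (i : Vec Nat σ) => fun (ν : Type0) => ν) zero (vnil Nat)) (succ ((fun (μ : Nat) => μ) (succ zero))) -> Nat) => Type0 -> Type0
  ~> fun (t : Vec Nat (succ ((fun (θ : Nat) => θ) (succ zero))) -> Nat) => Type0 -> Type0
  ~> fun (t : Vec Nat (succ (succ zero)) -> Nat) => Type0 -> Type0
the term's type:
  (Vec Nat (succ (succ zero)) -> Nat) -> Type1


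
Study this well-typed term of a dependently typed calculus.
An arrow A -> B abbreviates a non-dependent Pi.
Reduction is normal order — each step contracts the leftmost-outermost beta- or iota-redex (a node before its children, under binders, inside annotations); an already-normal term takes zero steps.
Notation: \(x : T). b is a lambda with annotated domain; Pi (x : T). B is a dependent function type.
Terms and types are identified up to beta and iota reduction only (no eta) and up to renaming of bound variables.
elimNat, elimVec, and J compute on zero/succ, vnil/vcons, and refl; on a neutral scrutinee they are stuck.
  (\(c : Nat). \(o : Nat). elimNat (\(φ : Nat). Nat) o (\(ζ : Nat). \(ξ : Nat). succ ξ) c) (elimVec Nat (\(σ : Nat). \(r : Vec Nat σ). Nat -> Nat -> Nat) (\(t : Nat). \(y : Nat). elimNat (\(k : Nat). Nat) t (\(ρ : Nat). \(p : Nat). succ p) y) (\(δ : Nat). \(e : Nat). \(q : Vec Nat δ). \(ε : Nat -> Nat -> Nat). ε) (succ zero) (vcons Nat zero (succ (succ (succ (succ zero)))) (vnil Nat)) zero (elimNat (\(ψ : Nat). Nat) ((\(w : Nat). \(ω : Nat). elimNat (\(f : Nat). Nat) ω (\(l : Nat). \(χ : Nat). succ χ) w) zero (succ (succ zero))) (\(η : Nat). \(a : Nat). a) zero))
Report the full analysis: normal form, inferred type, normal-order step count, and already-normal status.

resulting normal form:
  \(c : Nat). succ (succ c)
type:
  Nat -> Nat
normal-order step count: 27
term was already normal: no
first contracted redex: a beta-redex


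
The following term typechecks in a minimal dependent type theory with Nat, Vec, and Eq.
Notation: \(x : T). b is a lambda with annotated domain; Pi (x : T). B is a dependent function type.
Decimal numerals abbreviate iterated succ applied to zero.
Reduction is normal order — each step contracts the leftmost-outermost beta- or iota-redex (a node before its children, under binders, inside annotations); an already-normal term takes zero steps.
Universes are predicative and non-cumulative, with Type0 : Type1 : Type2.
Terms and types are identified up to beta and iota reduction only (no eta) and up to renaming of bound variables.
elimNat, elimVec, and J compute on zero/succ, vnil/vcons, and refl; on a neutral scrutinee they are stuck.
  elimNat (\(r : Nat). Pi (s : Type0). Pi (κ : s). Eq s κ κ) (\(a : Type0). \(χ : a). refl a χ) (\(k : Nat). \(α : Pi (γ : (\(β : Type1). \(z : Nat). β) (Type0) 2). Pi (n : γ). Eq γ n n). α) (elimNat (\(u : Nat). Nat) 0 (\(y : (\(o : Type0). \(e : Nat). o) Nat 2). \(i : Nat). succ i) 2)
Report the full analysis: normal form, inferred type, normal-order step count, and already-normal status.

normal form:
  \(r : Type0). \(s : r). refl r s
inferred type:
  Pi (r : Type0). Pi (s : r). Eq r s s
normal-order step count: 16
term was already normal: no
first redex: a beta-redex


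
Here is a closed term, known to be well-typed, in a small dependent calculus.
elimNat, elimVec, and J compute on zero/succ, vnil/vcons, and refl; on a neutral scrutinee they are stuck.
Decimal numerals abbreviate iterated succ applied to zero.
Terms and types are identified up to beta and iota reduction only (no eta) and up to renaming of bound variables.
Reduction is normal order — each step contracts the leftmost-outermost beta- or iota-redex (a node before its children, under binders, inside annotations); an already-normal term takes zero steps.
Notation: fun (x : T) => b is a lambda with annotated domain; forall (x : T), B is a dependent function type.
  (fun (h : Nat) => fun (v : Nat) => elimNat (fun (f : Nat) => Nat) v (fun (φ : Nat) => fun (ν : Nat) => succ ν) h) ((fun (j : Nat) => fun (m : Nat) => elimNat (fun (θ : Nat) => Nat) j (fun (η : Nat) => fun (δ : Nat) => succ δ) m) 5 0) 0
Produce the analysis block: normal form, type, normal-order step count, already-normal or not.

normal form:
  5
the term's type:
  Nat
steps to reach normal form (normal order): 21
started in normal form: no
first redex: a beta-redex


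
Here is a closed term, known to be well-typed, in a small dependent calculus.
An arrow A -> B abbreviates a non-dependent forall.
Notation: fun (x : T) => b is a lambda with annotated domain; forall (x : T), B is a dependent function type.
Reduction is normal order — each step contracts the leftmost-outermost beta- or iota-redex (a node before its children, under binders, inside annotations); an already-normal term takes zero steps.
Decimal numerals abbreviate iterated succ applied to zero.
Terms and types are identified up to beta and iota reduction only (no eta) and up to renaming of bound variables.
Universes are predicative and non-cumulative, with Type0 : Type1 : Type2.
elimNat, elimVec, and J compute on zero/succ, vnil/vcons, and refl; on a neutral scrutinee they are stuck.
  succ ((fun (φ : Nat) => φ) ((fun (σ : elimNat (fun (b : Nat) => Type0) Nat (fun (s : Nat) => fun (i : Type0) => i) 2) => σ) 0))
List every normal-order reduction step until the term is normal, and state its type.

normal-order reduction sequence:
  succ ((fun (φ : Nat) => φ) ((fun (σ : elimNat (fun (b : Nat) => Type0) Nat (fun (s : Nat) => fun (i : Type0) => i) 2) => σ) 0))
  ~> succ ((fun (φ : elimNat (fun (σ : Nat) => Type0) Nat (fun (b : Nat) => fun (s : Type0) => s) 2) => φ) 0)
  ~> 1
type:
  Nat


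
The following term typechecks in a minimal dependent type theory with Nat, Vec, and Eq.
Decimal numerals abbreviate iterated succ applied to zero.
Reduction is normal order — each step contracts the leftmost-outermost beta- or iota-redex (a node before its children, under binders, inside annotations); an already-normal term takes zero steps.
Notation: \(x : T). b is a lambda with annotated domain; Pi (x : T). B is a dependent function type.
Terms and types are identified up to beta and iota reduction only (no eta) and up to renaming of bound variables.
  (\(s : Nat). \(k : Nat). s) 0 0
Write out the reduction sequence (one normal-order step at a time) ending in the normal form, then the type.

normal-order reduction sequence:
  (\(s : Nat). \(k : Nat). s) 0 0
  ~> (\(s : Nat). 0) 0
  ~> 0
the term's type:
  Nat


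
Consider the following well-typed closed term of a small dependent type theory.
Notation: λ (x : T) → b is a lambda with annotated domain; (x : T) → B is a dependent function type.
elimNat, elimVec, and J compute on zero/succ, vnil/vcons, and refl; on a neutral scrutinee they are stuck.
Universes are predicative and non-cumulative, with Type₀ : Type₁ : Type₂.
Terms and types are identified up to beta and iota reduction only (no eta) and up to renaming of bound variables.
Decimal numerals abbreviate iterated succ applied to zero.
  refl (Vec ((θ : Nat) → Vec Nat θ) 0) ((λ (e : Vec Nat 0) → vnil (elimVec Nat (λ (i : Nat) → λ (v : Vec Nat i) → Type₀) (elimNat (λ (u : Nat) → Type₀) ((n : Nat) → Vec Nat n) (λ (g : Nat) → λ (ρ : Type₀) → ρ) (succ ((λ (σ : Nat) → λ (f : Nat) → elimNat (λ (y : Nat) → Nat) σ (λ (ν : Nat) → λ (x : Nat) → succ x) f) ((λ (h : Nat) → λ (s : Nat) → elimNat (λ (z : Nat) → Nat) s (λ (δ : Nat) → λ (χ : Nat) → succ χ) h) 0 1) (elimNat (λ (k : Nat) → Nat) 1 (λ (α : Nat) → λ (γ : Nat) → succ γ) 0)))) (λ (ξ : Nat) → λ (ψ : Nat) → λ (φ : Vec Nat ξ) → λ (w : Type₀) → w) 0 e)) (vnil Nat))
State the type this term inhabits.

the term's type:
  Eq (Vec ((θ : Nat) → Vec Nat θ) 0) (vnil ((e : Nat) → Vec Nat e)) (vnil ((i : Nat) → Vec Nat i))
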